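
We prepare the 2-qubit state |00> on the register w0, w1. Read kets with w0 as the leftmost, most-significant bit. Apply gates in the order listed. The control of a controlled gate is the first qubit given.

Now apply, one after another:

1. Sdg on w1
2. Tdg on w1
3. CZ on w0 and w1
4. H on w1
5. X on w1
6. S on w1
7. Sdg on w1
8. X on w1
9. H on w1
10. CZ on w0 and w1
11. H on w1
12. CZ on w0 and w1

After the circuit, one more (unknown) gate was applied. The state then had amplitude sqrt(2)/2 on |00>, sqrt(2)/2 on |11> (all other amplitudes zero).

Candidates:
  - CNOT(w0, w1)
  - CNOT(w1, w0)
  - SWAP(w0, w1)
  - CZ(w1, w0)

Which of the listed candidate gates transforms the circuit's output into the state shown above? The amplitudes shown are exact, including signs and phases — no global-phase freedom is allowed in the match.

It was CNOT(w1, w0) that produced the state shown. Key observation: gates 3-10 undo each other exactly, leaving only the rest of the circuit to track.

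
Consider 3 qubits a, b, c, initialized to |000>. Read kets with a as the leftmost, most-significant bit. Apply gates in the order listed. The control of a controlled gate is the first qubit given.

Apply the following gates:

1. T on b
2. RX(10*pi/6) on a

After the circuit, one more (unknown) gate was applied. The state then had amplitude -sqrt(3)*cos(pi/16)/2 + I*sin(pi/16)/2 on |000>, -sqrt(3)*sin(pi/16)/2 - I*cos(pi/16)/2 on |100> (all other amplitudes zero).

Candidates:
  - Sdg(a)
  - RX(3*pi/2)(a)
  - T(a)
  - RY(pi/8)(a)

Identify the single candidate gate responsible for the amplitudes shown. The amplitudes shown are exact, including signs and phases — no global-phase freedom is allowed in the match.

The applied gate was RY(pi/8)(a).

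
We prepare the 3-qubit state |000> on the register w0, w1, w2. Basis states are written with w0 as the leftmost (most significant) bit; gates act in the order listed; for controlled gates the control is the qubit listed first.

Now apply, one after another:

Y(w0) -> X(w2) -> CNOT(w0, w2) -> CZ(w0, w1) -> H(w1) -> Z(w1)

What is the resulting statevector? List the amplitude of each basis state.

The resulting statevector has amplitude sqrt(2)*I/2 on |100>, -sqrt(2)*I/2 on |110>, and 0 on every other basis state.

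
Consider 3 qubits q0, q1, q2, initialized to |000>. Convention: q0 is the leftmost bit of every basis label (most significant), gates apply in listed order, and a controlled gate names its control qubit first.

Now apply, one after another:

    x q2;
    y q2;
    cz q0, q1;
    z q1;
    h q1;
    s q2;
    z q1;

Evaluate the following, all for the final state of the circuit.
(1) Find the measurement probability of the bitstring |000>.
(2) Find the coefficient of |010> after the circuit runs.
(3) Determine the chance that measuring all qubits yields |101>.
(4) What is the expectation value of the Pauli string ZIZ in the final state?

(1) Outcome |000> occurs with probability 1/2.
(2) The final state's coefficient on |010> equals sqrt(2)*I/2.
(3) Outcome |101> occurs with probability 0.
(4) The expectation value of ZIZ is 1.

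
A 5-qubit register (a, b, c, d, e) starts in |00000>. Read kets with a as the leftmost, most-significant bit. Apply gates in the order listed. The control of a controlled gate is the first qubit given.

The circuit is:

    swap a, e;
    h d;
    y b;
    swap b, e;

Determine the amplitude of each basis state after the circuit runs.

After the circuit, the state carries amplitude sqrt(2)*I/2 on |00001>, sqrt(2)*I/2 on |00011>, and 0 on every other basis state.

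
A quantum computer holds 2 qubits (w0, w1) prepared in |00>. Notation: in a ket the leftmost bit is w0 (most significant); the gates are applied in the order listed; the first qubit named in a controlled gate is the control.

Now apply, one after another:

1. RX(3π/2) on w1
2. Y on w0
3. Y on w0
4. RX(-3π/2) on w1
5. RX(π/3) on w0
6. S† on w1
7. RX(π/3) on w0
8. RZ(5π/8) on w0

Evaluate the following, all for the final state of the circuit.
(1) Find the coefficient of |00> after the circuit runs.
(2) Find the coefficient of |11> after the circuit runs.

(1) The final state's coefficient on |00> equals -exp(11*I*pi/16)/2. Key observation: gates 1-4 undo each other exactly, leaving only the rest of the circuit to track.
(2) The final state's coefficient on |11> equals 0.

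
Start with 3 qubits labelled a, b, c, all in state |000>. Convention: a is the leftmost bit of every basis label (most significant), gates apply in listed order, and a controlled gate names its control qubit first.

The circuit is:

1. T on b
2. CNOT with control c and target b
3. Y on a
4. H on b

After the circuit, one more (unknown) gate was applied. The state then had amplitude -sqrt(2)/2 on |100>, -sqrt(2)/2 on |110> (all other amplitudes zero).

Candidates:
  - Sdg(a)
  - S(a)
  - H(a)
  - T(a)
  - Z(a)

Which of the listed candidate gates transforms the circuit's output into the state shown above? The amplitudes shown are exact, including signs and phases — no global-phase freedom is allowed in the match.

The unique candidate consistent with the amplitudes is S(a).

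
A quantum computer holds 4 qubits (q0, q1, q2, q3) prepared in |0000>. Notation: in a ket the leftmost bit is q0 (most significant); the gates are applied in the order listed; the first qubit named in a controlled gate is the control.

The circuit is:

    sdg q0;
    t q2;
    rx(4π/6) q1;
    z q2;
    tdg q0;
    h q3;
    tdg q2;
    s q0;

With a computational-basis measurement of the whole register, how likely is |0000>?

A full measurement returns |0000> with probability 1/8.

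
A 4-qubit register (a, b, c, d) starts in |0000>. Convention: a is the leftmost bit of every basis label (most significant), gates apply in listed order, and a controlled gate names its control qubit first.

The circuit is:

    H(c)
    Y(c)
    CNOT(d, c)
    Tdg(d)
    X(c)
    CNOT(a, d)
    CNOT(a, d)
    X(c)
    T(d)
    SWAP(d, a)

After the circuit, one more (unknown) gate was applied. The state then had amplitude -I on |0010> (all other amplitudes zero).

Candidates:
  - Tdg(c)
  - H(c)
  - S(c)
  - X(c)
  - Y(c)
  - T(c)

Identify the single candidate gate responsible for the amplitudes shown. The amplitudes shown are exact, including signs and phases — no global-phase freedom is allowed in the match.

It was H(c) that produced the state shown. Key observation: gates 4-9 undo each other exactly, leaving only the rest of the circuit to track.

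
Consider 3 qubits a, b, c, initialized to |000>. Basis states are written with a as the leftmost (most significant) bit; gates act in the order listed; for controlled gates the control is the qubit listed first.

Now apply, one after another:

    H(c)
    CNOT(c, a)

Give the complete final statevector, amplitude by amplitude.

The resulting statevector has amplitude sqrt(2)/2 on |000>, sqrt(2)/2 on |101>, and 0 on every other basis state.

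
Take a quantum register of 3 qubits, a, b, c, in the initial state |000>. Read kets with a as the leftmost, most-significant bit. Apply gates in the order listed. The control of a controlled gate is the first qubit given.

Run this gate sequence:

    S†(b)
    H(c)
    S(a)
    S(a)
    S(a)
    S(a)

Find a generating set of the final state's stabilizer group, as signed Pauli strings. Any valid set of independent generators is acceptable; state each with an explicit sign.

One valid set of independent stabilizer generators is +IIX, +ZII, +IZI (any independent generating set of the same group is equally correct).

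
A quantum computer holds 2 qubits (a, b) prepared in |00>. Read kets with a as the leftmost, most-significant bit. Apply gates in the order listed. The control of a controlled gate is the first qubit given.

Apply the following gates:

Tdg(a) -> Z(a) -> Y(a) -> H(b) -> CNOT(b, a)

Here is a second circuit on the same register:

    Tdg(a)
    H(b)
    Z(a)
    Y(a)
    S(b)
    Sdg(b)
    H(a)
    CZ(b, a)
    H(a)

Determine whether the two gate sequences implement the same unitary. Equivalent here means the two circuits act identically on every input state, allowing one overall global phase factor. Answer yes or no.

Yes, they are equivalent — the unitaries differ by at most a global phase.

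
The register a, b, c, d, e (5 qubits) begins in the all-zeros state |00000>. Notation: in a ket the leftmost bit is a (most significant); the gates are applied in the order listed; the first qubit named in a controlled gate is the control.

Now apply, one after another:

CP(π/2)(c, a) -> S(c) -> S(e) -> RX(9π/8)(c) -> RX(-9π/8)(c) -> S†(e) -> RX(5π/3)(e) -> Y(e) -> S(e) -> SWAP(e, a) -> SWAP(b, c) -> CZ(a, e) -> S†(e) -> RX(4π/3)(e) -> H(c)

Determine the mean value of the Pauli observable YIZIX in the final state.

The expectation value of YIZIX is 0. Key observation: steps 3-6 multiply out to the identity, so the circuit reduces to the remaining gates.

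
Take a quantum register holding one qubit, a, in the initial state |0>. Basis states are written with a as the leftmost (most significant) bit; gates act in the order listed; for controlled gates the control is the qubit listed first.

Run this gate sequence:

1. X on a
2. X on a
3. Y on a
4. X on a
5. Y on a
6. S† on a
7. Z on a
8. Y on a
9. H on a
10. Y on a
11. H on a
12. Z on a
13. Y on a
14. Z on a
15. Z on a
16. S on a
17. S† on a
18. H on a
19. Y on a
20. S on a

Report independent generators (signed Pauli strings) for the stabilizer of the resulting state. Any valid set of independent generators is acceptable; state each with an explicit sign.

One valid set of independent stabilizer generators is -Y (any independent generating set of the same group is equally correct).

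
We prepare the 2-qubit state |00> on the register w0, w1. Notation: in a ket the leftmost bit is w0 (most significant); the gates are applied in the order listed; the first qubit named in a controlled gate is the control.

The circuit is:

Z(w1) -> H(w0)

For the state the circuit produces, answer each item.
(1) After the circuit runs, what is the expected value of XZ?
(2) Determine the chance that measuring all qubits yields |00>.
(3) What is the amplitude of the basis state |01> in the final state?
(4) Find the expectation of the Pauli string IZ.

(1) The expectation value of XZ is 1.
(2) The probability of measuring |00> is 1/2.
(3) The amplitude on |01> is 0.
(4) The expectation value of IZ is 1.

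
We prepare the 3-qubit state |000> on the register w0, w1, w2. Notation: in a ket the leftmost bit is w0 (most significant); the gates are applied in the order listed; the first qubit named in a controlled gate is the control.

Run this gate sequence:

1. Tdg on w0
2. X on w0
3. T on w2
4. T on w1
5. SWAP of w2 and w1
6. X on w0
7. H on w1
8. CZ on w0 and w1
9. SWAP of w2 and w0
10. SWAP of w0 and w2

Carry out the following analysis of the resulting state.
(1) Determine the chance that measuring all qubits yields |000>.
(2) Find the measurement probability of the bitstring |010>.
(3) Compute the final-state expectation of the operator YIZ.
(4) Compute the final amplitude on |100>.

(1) The probability of measuring |000> is 1/2.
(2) A full measurement returns |010> with probability 1/2.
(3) The expectation value of YIZ is 0.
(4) |100> carries amplitude 0 in the final state.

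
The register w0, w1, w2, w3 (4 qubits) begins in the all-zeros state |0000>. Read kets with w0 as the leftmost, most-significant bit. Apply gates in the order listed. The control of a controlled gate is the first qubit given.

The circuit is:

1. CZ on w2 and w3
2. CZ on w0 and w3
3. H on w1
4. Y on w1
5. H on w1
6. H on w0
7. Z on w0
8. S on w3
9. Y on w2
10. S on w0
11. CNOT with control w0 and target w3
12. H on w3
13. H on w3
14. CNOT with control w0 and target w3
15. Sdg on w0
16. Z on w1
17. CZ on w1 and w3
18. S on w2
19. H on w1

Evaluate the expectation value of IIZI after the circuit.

In the final state, IIZI has expectation -1. Key observation: steps 10-15 multiply out to the identity, so the circuit reduces to the remaining gates.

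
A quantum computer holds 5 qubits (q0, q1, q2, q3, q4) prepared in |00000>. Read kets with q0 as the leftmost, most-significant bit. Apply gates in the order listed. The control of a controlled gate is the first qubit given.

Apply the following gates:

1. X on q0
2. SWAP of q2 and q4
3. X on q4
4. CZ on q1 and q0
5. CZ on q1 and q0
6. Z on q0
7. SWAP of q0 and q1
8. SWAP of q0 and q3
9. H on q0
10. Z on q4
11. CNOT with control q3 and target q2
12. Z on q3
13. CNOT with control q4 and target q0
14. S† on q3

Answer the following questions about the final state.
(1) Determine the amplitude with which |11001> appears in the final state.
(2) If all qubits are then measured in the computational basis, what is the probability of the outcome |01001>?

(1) The amplitude on |11001> is sqrt(2)/2. Key observation: the block from step 4 through step 5 cancels to the identity and can be dropped.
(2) The probability of measuring |01001> is 1/2.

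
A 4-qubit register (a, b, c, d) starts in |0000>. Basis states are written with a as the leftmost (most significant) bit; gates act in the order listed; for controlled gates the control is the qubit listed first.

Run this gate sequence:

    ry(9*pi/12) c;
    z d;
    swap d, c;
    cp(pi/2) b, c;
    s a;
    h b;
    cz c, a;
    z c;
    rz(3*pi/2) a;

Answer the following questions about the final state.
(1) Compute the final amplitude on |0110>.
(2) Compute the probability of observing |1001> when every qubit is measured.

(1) The amplitude on |0110> is 0.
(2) The probability of measuring |1001> is 0.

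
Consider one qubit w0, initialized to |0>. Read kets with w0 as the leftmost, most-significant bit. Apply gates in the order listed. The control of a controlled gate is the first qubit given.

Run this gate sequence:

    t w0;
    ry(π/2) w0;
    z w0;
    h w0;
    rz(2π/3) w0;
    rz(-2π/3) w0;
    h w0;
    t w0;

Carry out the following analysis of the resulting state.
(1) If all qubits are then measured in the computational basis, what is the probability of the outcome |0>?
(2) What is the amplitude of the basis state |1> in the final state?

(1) Outcome |0> occurs with probability 1/2. Key observation: steps 4-7 multiply out to the identity, so the circuit reduces to the remaining gates.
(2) The amplitude on |1> is -sqrt(2)*exp(I*pi/4)/2.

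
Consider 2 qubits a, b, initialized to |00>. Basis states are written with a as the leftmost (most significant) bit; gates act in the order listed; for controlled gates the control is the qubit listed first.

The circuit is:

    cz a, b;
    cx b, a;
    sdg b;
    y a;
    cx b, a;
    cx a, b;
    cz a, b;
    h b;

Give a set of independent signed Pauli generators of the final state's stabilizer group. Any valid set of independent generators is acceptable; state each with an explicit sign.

One valid set of independent stabilizer generators is -IX, -ZI (any independent generating set of the same group is equally correct).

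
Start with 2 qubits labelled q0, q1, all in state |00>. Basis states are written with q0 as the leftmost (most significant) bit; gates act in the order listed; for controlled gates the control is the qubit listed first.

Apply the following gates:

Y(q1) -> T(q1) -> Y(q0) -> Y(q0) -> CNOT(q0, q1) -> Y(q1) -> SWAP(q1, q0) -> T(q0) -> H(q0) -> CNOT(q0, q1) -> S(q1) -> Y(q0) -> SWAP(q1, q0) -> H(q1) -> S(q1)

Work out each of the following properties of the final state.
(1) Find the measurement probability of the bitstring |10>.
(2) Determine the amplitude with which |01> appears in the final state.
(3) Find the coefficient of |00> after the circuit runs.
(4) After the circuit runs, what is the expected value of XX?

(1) The probability of measuring |10> is 1/4.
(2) The amplitude on |01> is exp(I*pi/4)/2.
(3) The final state's coefficient on |00> equals exp(3*I*pi/4)/2.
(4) The expectation value of XX is 1.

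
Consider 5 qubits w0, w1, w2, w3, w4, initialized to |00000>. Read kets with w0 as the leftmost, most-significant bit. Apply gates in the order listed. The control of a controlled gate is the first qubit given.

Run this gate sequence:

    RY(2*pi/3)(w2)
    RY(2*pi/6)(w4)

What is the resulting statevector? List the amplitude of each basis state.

After the circuit, the state carries amplitude sqrt(3)/4 on |00000>, 1/4 on |00001>, 3/4 on |00100>, sqrt(3)/4 on |00101>, and 0 on every other basis state.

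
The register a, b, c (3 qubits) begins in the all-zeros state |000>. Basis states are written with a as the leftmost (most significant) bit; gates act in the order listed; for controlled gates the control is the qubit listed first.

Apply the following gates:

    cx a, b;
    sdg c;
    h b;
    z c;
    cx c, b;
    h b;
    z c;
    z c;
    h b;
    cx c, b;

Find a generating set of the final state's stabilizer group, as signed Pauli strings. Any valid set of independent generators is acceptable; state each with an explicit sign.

The final state is stabilized by the group generated by +IXI, +ZII, +IIZ; other independent generating sets are equally valid.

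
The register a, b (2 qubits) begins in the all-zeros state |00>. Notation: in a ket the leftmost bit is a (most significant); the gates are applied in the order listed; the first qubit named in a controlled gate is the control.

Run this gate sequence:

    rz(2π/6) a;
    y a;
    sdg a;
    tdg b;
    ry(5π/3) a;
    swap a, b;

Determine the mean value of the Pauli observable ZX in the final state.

The expectation value of ZX is sqrt(3)/2.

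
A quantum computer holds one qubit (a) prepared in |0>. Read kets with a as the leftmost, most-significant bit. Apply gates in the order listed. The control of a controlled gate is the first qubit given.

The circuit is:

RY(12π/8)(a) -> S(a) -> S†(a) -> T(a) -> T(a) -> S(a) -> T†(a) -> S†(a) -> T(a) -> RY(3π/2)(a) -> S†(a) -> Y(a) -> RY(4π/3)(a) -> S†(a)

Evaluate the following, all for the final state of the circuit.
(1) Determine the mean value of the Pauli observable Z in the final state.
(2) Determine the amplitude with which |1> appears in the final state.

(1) The expectation value of Z is sqrt(3)/2. Key observation: the block from step 2 through step 3 cancels to the identity and can be dropped.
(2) The final state's coefficient on |1> equals (-1 + sqrt(3))*(1 - I)/4.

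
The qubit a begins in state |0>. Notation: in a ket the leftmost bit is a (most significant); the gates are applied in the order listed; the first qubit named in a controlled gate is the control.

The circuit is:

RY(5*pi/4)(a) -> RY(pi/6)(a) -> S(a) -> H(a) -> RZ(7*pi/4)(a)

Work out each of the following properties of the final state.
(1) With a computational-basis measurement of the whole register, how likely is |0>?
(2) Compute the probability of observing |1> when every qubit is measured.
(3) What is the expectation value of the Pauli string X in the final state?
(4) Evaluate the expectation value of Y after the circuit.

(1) The probability of measuring |0> is 1/2.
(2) A full measurement returns |1> with probability 1/2.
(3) The observable X averages to 1/2.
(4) The expectation value of Y is sqrt(3)/2.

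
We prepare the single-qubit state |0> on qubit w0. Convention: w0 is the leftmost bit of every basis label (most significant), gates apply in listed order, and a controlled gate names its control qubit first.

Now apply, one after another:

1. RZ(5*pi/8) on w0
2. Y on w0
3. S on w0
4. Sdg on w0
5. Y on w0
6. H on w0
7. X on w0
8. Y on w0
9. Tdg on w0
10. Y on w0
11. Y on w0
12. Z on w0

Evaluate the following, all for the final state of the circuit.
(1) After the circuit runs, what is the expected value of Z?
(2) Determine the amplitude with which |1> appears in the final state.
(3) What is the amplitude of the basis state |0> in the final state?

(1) The observable Z averages to 0. Key observation: gates 2-5 undo each other exactly, leaving only the rest of the circuit to track.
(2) The amplitude on |1> is sqrt(2)*exp(15*I*pi/16)/2.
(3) The amplitude on |0> is -sqrt(2)*exp(3*I*pi/16)/2.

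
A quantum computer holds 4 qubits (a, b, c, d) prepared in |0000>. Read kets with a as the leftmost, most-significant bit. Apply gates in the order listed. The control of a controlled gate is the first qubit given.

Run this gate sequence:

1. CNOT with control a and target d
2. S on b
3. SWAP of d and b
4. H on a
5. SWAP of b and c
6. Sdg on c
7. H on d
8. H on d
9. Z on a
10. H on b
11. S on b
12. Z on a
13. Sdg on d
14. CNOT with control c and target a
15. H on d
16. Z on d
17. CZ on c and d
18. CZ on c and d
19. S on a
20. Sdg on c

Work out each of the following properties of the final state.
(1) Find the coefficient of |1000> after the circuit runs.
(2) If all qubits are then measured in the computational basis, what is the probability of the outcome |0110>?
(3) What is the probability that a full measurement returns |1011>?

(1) The final state's coefficient on |1000> equals sqrt(2)*I/4. Key observation: gates 17-18 undo each other exactly, leaving only the rest of the circuit to track.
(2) Outcome |0110> occurs with probability 0.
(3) A full measurement returns |1011> with probability 0.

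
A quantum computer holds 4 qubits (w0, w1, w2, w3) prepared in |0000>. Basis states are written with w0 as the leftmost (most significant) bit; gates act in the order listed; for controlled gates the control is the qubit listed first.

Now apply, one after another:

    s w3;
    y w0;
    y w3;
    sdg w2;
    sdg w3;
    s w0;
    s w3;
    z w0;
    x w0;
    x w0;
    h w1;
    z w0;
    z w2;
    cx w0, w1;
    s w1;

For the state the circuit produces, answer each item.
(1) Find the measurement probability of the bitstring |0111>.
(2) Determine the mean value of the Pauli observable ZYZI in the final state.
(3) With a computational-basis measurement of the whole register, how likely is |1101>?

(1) The probability of measuring |0111> is 0.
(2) The observable ZYZI averages to -1.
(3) Outcome |1101> occurs with probability 1/2.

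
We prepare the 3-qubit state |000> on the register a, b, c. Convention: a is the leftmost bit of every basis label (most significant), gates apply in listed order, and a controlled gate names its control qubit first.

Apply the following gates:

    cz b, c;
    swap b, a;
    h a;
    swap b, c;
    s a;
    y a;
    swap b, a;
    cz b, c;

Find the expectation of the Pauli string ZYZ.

The observable ZYZ averages to 1.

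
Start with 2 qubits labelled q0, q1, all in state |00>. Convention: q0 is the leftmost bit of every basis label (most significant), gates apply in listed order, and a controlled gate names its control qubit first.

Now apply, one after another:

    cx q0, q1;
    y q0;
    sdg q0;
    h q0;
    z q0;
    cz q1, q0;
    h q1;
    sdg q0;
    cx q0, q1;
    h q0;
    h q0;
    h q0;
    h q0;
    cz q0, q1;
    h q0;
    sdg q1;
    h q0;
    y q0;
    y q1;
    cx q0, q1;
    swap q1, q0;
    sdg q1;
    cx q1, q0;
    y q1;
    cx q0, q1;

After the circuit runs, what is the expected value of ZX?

The expectation value of ZX is -1.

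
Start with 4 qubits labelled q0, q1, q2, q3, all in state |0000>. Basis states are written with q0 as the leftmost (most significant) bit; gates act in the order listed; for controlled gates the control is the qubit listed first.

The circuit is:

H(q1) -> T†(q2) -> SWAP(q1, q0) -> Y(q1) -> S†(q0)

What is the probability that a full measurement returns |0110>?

A full measurement returns |0110> with probability 0.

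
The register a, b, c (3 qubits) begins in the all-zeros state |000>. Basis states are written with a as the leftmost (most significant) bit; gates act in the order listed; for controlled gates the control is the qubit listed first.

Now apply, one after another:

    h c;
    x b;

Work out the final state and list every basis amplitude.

The final amplitudes are sqrt(2)/2 on |010>, sqrt(2)/2 on |011>, and 0 on every other basis state.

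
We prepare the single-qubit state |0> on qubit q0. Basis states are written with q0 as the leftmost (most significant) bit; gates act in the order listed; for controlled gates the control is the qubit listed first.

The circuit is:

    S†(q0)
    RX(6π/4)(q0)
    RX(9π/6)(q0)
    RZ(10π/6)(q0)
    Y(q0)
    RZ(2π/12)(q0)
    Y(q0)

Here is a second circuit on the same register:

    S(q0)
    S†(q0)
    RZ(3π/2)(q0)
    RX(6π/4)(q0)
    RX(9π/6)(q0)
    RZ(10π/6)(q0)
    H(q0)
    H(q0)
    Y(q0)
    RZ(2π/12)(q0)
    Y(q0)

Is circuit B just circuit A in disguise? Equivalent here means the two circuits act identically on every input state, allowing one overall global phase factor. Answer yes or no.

Yes — the two circuits implement the same unitary up to a global phase.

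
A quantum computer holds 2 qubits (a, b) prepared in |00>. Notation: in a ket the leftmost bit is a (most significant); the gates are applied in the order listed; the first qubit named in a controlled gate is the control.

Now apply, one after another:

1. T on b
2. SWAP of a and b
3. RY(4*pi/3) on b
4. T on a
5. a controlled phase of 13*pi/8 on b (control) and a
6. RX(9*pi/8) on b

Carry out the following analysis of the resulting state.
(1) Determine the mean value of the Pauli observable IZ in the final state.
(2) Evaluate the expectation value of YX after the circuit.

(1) The expectation value of IZ is sqrt(sqrt(2) + 2)/4.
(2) In the final state, YX has expectation 0.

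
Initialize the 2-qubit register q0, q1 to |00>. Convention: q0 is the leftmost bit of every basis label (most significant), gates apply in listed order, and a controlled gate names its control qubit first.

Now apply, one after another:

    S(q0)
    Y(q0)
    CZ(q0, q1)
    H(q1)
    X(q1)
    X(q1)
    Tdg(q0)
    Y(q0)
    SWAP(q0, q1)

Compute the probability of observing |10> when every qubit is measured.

Outcome |10> occurs with probability 1/2. Key observation: steps 5-6 multiply out to the identity, so the circuit reduces to the remaining gates.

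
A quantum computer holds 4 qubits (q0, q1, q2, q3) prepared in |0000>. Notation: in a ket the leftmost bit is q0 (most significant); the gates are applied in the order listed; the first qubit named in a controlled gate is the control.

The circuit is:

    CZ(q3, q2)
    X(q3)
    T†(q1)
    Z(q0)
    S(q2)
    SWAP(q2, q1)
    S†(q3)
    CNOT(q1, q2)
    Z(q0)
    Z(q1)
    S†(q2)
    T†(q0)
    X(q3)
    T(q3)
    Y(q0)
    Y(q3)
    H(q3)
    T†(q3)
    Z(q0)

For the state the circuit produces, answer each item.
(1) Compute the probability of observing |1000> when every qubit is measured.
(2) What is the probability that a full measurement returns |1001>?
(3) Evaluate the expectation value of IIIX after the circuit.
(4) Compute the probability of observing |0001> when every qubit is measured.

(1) Outcome |1000> occurs with probability 1/2.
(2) A full measurement returns |1001> with probability 1/2.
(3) The observable IIIX averages to -sqrt(2)/2.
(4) The probability of measuring |0001> is 0.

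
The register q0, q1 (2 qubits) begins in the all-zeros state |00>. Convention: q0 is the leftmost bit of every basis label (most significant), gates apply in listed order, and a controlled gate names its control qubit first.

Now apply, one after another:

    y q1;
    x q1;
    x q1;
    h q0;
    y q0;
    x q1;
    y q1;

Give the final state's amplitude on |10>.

The final state's coefficient on |10> equals 0.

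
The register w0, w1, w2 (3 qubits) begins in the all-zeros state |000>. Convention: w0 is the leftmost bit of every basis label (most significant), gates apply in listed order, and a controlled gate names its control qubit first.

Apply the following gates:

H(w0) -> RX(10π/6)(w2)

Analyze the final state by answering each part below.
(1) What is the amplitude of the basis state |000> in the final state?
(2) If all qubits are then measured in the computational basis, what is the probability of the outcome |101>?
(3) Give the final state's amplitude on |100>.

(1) The amplitude on |000> is -sqrt(6)/4.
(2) A full measurement returns |101> with probability 1/8.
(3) |100> carries amplitude -sqrt(6)/4 in the final state.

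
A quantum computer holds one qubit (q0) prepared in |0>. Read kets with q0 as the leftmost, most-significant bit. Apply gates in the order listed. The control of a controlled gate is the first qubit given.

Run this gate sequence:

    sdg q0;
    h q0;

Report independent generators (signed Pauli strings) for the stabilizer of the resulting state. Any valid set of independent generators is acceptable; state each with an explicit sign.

One valid set of independent stabilizer generators is +X (any independent generating set of the same group is equally correct).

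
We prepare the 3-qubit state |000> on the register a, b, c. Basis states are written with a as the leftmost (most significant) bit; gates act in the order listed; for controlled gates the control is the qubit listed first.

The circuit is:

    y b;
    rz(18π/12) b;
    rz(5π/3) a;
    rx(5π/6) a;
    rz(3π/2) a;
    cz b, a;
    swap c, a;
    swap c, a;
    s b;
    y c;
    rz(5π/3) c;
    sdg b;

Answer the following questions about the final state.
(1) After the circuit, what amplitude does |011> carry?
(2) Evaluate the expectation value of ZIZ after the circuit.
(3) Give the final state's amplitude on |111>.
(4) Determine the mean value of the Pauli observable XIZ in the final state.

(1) The final state's coefficient on |011> equals -sqrt(6)/4 + sqrt(2)/4. Key observation: the block from step 7 through step 8 cancels to the identity and can be dropped.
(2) In the final state, ZIZ has expectation sqrt(3)/2.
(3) The amplitude on |111> is -sqrt(6)/4 - sqrt(2)/4.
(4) In the final state, XIZ has expectation -1/2.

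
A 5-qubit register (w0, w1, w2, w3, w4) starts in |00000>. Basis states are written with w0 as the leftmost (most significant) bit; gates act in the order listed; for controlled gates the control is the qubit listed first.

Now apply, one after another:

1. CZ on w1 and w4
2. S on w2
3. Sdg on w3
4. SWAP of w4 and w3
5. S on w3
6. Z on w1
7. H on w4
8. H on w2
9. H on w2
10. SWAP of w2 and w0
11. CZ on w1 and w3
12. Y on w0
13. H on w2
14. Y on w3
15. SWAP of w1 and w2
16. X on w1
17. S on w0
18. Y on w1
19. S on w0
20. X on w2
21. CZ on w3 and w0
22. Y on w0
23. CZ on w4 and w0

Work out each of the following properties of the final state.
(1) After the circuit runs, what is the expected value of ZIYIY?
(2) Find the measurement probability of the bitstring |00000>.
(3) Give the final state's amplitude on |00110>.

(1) The observable ZIYIY averages to 0. Key observation: gates 8-9 undo each other exactly, leaving only the rest of the circuit to track.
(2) Outcome |00000> occurs with probability 0.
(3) |00110> carries amplitude 1/2 in the final state.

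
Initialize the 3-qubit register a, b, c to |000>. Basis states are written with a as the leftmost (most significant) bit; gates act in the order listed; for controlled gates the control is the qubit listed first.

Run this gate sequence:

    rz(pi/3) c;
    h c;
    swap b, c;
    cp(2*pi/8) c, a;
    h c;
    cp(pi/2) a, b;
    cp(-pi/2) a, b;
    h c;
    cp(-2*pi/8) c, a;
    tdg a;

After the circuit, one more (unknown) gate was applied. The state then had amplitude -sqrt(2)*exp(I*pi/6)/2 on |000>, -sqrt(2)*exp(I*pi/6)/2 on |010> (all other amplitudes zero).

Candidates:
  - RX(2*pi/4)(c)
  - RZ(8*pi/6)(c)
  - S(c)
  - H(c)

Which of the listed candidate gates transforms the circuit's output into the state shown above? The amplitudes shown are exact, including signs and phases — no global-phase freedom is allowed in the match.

The unique candidate consistent with the amplitudes is RZ(8*pi/6)(c). Key observation: the block from step 4 through step 9 cancels to the identity and can be dropped.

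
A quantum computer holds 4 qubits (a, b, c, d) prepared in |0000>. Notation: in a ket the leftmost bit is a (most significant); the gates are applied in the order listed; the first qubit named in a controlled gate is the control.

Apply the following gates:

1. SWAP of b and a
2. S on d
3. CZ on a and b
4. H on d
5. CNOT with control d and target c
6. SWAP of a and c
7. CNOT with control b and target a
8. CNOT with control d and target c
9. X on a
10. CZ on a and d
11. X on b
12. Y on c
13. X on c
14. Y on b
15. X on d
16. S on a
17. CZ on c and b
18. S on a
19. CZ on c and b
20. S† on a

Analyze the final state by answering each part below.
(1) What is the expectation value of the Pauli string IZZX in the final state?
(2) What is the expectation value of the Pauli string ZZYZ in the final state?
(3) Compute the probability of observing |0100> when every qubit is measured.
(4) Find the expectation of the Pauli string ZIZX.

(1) The observable IZZX averages to 0.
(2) The expectation value of ZZYZ is 0.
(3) A full measurement returns |0100> with probability 0.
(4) The expectation value of ZIZX is 0.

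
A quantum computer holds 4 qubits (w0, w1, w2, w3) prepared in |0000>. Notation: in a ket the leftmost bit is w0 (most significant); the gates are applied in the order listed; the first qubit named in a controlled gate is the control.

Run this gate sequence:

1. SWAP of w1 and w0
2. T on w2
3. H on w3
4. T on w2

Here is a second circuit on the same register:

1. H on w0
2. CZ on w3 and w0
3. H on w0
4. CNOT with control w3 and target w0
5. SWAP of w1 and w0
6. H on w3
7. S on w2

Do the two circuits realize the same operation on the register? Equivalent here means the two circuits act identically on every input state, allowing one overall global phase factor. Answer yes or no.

Yes, they are equivalent — the unitaries differ by at most a global phase.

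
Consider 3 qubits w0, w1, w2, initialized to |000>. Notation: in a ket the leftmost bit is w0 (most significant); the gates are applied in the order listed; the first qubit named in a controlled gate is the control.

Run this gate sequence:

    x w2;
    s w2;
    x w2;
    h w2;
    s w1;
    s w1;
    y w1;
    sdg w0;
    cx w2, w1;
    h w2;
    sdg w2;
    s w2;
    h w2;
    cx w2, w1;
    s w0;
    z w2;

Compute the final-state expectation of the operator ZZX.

The observable ZZX averages to 1. Key observation: the block from step 8 through step 15 cancels to the identity and can be dropped.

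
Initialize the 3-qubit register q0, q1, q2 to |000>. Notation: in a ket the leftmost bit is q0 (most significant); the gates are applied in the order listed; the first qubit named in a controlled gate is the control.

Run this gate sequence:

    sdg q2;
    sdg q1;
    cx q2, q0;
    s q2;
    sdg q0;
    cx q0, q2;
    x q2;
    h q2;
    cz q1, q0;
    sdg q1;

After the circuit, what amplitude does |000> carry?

The amplitude on |000> is sqrt(2)/2.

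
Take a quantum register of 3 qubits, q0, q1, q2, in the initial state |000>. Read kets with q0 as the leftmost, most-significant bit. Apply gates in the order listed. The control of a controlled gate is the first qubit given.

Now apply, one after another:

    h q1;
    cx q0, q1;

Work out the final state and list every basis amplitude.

The final amplitudes are sqrt(2)/2 on |000>, sqrt(2)/2 on |010>, and 0 on every other basis state.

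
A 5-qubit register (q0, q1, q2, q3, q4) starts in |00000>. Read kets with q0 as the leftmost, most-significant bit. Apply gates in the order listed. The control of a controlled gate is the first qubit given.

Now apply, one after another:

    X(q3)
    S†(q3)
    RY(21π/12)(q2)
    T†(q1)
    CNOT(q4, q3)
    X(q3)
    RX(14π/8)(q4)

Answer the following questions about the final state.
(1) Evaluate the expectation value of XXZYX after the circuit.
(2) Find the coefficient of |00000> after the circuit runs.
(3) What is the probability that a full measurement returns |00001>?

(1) The observable XXZYX averages to 0.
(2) The amplitude on |00000> is I*(-2 - sqrt(2))/4.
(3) The probability of measuring |00001> is 1/8.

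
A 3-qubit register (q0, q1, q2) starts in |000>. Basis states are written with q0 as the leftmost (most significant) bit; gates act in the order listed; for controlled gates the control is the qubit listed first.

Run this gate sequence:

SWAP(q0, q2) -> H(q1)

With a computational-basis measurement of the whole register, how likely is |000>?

Outcome |000> occurs with probability 1/2.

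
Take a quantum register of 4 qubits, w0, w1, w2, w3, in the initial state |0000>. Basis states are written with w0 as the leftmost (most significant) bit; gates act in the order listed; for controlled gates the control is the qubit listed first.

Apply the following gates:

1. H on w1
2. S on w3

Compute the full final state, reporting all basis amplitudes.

After the circuit, the state carries amplitude sqrt(2)/2 on |0000>, sqrt(2)/2 on |0100>, and 0 on every other basis state.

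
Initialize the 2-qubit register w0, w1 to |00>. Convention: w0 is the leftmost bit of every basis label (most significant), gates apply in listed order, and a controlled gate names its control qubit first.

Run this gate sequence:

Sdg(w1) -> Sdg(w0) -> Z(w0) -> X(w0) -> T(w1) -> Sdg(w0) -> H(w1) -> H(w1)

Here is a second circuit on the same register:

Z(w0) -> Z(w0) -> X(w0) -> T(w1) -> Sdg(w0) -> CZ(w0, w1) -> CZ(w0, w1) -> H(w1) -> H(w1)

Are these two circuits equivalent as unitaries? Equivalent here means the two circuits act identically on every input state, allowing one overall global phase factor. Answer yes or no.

No, they are not equivalent — no single phase factor reconciles the two unitaries.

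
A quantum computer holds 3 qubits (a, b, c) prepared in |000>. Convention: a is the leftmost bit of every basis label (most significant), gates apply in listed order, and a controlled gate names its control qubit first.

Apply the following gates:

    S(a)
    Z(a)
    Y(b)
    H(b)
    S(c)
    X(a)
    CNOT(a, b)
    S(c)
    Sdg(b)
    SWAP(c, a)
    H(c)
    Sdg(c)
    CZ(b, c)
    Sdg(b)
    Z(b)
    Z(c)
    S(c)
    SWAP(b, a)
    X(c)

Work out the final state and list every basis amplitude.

The final amplitudes are -I/2 on |000>, -I/2 on |001>, 0 on |010>, 0 on |011>, -I/2 on |100>, I/2 on |101>, 0 on |110>, 0 on |111>.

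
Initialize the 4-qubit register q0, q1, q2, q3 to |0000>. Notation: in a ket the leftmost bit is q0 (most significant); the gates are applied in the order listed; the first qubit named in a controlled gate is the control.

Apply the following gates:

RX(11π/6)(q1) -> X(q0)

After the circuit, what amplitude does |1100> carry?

|1100> carries amplitude I*(-sqrt(6) + sqrt(2))/4 in the final state.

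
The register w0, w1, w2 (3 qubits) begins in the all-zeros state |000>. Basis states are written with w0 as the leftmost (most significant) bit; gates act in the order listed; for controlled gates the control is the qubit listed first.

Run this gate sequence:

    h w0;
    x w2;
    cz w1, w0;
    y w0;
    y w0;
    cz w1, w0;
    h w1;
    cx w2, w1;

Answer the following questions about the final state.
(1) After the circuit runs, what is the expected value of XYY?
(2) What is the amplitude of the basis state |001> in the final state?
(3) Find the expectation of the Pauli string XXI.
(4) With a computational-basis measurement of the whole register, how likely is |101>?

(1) The observable XYY averages to 0. Key observation: gates 3-6 undo each other exactly, leaving only the rest of the circuit to track.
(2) The amplitude on |001> is 1/2.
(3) In the final state, XXI has expectation 1.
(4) Outcome |101> occurs with probability 1/4.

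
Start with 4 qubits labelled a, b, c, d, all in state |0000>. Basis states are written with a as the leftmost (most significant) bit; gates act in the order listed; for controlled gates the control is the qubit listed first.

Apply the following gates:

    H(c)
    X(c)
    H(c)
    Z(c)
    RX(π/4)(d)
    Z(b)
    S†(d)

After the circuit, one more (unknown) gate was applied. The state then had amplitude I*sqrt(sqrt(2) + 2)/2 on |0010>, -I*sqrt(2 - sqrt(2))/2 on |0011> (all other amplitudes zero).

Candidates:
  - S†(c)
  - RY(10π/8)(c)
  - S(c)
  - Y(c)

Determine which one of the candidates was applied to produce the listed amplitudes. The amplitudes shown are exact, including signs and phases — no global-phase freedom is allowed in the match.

The unique candidate consistent with the amplitudes is Y(c). Key observation: the block from step 1 through step 4 cancels to the identity and can be dropped.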